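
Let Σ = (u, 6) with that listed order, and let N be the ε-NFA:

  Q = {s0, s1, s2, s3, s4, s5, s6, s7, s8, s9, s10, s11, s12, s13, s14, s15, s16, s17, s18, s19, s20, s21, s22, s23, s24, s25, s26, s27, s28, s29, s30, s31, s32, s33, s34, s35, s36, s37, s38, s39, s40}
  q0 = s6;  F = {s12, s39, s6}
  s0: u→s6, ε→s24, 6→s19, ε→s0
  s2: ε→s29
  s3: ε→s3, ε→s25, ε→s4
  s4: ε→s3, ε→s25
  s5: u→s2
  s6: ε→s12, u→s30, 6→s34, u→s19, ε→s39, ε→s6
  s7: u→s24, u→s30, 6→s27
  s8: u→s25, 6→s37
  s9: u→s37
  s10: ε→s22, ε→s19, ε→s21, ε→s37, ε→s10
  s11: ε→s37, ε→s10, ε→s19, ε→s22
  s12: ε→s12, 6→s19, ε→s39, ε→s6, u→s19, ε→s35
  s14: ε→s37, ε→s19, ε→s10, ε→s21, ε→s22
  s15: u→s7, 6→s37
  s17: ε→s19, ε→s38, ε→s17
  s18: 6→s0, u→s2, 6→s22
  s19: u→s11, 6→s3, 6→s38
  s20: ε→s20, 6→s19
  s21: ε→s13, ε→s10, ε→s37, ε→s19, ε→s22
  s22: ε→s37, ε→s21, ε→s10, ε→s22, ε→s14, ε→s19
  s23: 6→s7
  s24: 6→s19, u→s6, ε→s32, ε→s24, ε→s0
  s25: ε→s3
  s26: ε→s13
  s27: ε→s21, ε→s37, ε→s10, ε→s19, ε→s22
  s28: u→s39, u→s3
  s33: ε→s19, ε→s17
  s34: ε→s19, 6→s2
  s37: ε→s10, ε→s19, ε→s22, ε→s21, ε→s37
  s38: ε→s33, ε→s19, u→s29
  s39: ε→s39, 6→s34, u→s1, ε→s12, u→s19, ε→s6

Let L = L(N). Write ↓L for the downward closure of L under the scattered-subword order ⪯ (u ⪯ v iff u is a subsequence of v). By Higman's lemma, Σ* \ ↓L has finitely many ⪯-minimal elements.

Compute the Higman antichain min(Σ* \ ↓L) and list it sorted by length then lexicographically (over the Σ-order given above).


|Q|=41, |F|=3, |δ|=100 (67 ε).
min D↑ (2 st, q0=0, F={1}): 0:u→1,6→1 1:u→1,6→1.
'u': run [23, 17] end={s1,s10,s11,s13,s14,s17,s19,s21,s22,s25,s29,s3,…} rej; 1/1 deletions ∈↓L.
'6': run [23, 17] end={s10,s11,s13,s14,s17,s19,s2,s21,s22,s25,s29,s3,…} — reject; 1/1 deletions ∈↓L.
2 minimals (antichain).

A = [u, 6].


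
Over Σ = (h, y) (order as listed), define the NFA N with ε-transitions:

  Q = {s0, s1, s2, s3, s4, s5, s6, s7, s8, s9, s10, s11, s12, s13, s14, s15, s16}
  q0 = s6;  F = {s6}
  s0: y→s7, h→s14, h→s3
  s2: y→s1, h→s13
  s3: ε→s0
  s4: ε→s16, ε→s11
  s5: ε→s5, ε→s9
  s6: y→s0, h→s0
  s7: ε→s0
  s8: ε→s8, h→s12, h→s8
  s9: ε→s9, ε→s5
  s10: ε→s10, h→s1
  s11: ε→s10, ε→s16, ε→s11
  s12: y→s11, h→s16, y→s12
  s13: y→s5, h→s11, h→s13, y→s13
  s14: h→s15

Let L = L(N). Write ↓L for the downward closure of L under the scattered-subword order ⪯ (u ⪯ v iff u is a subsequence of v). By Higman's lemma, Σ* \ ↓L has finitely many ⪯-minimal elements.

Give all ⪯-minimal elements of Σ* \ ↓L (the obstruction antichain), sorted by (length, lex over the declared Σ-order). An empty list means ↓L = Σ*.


A = [h, y].

|Q|=17, |F|=1, |δ|=31 (13 ε).
min D↑ (2 st, q0=0, F={1}): 0:h→1,y→1 1:h→1,y→1 [Hopcroft].
'h': N↓-sim [6, 5] end={s0,s14,s15,s3,s7} ∉↓L; 1/1 single-dels accept.
'y': N↓-sim [6, 5] end={s0,s14,s15,s3,s7} rej; 1/1 single-dels accept.
2 words, ⪯-incomp.


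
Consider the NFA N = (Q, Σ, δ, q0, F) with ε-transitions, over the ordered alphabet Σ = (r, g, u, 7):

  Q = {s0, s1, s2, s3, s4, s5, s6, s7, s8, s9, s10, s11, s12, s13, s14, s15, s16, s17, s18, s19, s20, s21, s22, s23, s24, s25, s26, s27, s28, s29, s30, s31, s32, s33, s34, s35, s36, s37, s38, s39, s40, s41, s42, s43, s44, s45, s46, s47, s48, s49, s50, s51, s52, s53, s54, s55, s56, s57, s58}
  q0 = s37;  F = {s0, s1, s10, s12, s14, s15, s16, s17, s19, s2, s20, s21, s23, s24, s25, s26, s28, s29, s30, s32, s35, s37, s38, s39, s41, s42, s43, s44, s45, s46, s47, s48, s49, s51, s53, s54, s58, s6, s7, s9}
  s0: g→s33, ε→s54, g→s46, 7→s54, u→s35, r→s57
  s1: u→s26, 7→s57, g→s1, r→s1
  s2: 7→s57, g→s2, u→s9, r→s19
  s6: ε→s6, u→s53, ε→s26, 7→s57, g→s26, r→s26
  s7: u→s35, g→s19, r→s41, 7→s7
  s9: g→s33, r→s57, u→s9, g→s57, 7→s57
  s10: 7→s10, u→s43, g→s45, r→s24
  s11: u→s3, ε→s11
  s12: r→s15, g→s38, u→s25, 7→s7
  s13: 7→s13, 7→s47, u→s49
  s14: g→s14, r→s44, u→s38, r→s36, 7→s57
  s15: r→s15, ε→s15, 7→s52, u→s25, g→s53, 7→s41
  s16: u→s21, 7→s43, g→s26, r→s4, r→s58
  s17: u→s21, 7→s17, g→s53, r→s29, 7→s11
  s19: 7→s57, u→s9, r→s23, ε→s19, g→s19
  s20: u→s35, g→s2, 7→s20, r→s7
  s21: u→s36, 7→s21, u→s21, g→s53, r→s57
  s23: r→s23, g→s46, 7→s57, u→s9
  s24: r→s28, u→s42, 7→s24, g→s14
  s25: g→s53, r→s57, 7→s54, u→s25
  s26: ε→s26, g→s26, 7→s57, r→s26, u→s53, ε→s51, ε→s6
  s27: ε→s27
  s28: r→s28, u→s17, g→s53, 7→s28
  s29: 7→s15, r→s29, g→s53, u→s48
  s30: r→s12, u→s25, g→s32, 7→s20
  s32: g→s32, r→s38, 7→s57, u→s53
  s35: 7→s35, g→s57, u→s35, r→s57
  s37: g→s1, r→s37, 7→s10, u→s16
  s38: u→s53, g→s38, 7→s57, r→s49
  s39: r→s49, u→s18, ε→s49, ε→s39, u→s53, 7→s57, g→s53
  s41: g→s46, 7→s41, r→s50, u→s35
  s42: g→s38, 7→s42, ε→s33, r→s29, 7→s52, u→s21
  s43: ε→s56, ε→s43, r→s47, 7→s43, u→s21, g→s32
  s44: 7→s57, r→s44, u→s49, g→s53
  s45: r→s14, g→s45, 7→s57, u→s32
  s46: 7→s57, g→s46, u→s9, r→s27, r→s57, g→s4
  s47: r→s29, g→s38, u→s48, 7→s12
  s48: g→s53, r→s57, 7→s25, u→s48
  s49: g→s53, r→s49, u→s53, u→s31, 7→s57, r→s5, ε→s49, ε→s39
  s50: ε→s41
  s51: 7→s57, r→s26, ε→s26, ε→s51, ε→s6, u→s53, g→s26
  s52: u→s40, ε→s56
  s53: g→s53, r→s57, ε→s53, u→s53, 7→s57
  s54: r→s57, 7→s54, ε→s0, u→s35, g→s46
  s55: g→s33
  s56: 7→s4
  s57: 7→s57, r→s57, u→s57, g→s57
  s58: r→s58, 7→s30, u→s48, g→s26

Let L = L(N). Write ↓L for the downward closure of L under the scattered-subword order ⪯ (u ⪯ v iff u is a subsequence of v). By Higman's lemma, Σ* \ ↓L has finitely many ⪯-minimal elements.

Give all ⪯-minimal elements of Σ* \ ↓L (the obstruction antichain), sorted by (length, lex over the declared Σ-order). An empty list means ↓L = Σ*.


A = [g7, uur, 7rrgr, ur77ug].

|Q|=59, |F|=40, |δ|=208 (24 ε).
min D↑ (37 st, q0=0, F={5}): 0:r→0,g→1,u→2,7→3 1:r→1,g→1,u→4,7→5 2:r→6,g→4,u→7,7→8 3:r→9,g→10,u→8,7→3 4:r→4,g→4,u→11,7→5 5:r→5,g→5,u→5,7→5 6:r→6,g→4,u→12,7→13 7:r→5,g→11,u→7,7→7 8:r→14,g→15,u→7,7→8 9:r→16,g→17,u→18,7→9 10:r→17,g→10,u→15,7→5 11:r→5,g→11,u→11,7→5 12:r→5,g→11,u→12,7→19 13:r→20,g→15,u→19,7→21 14:r→22,g→23,u→12,7→20 15:r→23,g→15,u→11,7→5 16:r→16,g→11,u→24,7→16 17:r→25,g→17,u→23,7→5 18:r→22,g→23,u→7,7→18 19:r→5,g→11,u→19,7→26 20:r→27,g→23,u→19,7→28 21:r→28,g→29,u→30,7→21 22:r→22,g→11,u→12,7→27 23:r→31,g→23,u→11,7→5 24:r→22,g→11,u→7,7→24 25:r→25,g→11,u→31,7→5 26:r→5,g→32,u→30,7→26 27:r→27,g→11,u→19,7→33 28:r→33,g→34,u→30,7→28 29:r→34,g→29,u→35,7→5 30:r→5,g→5,u→30,7→30 31:r→31,g→11,u→11,7→5 32:r→5,g→32,u→35,7→5 33:r→33,g→32,u→30,7→33 34:r→36,g→34,u→35,7→5 35:r→5,g→5,u→35,7→5 36:r→36,g→32,u→35,7→5 [Hopcroft].
'g7': |S_i|=[54, 25, 1] end={s57} — reject; 2/2 del acc.
'uur': |S_i|=[54, 46, 18, 2] end={s27,s57} — reject; 3/3 del acc.
'7rrgr': N↓-sim [54, 47, 40, 32, 7, 2] end={s27,s57} ∉↓L; 5/5 deletions ∈↓L.
'ur77ug': N↓-sim [54, 46, 38, 31, 19, 5, 2] end={s33,s57} rej; 6/6 deletions ∈↓L.
4 obstructions.


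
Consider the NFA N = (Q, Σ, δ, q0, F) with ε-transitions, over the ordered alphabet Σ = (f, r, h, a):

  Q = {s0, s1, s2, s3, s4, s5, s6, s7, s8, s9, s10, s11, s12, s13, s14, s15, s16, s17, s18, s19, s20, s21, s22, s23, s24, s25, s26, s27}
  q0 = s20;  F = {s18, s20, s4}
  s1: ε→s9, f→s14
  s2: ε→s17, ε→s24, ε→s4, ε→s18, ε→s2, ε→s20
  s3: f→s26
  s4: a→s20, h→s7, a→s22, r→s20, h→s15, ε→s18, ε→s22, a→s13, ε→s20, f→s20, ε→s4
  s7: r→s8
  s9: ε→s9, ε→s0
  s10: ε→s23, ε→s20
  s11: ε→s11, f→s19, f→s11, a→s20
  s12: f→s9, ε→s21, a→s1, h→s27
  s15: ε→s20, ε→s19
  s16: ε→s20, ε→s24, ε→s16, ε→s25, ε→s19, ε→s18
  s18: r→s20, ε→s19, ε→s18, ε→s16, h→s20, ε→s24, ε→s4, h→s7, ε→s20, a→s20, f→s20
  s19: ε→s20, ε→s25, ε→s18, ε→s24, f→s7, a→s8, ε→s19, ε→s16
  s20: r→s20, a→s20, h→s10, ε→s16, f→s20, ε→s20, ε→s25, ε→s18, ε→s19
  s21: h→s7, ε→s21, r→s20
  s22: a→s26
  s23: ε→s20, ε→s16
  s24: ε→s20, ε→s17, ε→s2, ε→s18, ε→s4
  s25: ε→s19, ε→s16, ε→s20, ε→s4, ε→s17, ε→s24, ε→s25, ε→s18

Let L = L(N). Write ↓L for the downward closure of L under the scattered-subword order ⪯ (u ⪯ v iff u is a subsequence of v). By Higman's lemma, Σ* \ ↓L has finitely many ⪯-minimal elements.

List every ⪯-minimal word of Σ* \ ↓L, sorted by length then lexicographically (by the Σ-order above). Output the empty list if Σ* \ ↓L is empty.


|Q|=28, |F|=3, |δ|=88 (58 ε).
min D↑ (1 st, q0=0, F={}): 0:f→0,r→0,h→0,a→0 (ε-aug+det+¬).
L(D↑) = ∅; no obstructions.

A = [].


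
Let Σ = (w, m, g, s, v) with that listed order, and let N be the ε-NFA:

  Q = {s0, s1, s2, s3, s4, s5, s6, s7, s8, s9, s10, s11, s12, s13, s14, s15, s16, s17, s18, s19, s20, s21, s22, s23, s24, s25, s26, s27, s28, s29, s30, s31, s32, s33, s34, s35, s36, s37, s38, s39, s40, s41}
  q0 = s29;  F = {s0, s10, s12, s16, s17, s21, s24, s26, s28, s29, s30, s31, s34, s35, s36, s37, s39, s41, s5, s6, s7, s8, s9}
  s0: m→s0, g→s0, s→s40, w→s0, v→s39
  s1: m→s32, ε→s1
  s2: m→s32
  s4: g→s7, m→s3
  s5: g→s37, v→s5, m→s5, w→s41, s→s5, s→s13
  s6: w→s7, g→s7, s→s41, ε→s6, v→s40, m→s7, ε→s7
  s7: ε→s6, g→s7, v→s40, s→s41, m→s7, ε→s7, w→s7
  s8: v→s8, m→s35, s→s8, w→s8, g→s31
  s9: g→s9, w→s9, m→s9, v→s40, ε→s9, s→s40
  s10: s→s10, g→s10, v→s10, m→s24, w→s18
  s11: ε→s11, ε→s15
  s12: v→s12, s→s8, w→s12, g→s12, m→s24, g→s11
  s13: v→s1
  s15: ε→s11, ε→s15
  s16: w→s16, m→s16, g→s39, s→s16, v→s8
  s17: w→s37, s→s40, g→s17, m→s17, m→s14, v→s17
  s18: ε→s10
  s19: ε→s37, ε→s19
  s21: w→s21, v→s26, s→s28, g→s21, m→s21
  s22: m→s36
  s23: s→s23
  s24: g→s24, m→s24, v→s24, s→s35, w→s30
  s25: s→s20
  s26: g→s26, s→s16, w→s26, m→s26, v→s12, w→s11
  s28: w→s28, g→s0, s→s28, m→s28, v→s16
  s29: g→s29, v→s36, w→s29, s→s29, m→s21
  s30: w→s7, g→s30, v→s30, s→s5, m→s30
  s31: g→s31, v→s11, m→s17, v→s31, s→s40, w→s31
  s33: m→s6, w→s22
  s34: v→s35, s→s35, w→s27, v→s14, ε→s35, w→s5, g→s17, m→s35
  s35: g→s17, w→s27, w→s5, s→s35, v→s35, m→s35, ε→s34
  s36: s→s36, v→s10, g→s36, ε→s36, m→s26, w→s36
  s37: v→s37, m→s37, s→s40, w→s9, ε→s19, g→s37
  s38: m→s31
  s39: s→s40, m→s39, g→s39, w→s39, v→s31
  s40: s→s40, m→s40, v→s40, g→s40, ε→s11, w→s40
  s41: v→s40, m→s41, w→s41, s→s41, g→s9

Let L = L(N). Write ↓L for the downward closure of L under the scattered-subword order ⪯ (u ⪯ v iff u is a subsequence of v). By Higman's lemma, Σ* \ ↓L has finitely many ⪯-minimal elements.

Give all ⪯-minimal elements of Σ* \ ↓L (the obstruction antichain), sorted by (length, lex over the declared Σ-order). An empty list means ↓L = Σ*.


A = [msgs, vvmwwv].

|Q|=42, |F|=23, |δ|=157 (18 ε).
min D↑ (22 st, q0=0, F={10}): 0:w→0,m→1,g→0,s→0,v→2 1:w→1,m→1,g→1,s→3,v→4 2:w→2,m→4,g→2,s→2,v→5 3:w→3,m→3,g→6,s→3,v→7 4:w→4,m→4,g→4,s→7,v→8 5:w→5,m→9,g→5,s→5,v→5 6:w→6,m→6,g→6,s→10,v→11 7:w→7,m→7,g→11,s→7,v→12 8:w→8,m→9,g→8,s→12,v→8 9:w→13,m→9,g→9,s→14,v→9 10:w→10,m→10,g→10,s→10,v→10 11:w→11,m→11,g→11,s→10,v→15 12:w→12,m→14,g→15,s→12,v→12 13:w→16,m→13,g→13,s→17,v→13 14:w→17,m→14,g→18,s→14,v→14 15:w→15,m→18,g→15,s→10,v→15 16:w→16,m→16,g→16,s→19,v→10 17:w→19,m→17,g→20,s→17,v→17 18:w→20,m→18,g→18,s→10,v→18 19:w→19,m→19,g→21,s→19,v→10 20:w→21,m→20,g→20,s→10,v→20 21:w→21,m→21,g→21,s→10,v→10 (ε-aug+det+¬).
'msgs': N↓-sim [33, 29, 22, 11, 3] end={s11,s15,s40} rej; 4/4 deletions ∈↓L.
'vvmwwv': run [33, 29, 25, 20, 15, 7, 3] end={s11,s15,s40} rej; 6/6 deletions ∈↓L.
2 words, ⪯-incomp.


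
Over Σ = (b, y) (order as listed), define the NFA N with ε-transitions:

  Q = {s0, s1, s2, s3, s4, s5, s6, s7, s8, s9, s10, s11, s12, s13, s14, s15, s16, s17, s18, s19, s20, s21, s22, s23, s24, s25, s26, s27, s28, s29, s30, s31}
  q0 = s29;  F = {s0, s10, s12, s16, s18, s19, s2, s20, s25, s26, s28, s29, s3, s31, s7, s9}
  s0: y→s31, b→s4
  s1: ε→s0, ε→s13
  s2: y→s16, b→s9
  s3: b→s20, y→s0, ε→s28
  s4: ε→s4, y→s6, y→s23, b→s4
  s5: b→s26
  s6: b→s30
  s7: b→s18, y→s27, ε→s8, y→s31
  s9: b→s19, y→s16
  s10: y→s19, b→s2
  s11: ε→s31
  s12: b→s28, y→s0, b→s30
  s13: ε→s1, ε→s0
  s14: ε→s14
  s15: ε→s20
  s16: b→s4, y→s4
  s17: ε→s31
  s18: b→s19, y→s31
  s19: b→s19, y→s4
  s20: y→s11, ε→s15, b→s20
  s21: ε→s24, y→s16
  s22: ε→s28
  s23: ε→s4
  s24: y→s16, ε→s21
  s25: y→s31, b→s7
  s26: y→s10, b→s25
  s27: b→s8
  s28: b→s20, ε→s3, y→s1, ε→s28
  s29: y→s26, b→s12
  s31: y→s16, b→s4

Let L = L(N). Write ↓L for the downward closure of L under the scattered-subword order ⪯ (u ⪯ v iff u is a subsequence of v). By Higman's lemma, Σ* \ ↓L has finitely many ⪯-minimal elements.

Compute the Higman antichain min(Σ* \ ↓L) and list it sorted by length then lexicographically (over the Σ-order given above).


|Q|=32, |F|=16, |δ|=60 (18 ε).
min D↑ (16 st, q0=0, F={8}): 0:b→1,y→2 1:b→3,y→4 2:b→5,y→6 3:b→7,y→4 4:b→8,y→9 5:b→10,y→9 6:b→11,y→12 7:b→7,y→9 8:b→8,y→8 9:b→8,y→13 10:b→14,y→9 11:b→15,y→13 12:b→12,y→8 13:b→8,y→8 14:b→12,y→9 15:b→12,y→13 [Hopcroft].
'byb': run [26, 23, 12, 5] end={s23,s30,s4,s6,s8} ∉↓L; 3/3 single-dels accept.
'yyyy': N↓-sim [26, 20, 12, 6, 4] end={s23,s30,s4,s6} ∉↓L; 4/4 single-dels accept.
'bbbyyy': run [26, 23, 20, 12, 7, 5, 4] end={s23,s30,s4,s6} — reject; 6/6 single-dels accept.
'ybbbby': run [26, 20, 14, 12, 9, 5, 4] end={s23,s30,s4,s6} ∉↓L; 6/6 deletions ∈↓L.
'yybbby': run [26, 20, 12, 9, 7, 5, 4] end={s23,s30,s4,s6} ∉↓L; 6/6 del acc.
5 words, ⪯-incomp.

A = [byb, yyyy, bbbyyy, ybbbby, yybbby].


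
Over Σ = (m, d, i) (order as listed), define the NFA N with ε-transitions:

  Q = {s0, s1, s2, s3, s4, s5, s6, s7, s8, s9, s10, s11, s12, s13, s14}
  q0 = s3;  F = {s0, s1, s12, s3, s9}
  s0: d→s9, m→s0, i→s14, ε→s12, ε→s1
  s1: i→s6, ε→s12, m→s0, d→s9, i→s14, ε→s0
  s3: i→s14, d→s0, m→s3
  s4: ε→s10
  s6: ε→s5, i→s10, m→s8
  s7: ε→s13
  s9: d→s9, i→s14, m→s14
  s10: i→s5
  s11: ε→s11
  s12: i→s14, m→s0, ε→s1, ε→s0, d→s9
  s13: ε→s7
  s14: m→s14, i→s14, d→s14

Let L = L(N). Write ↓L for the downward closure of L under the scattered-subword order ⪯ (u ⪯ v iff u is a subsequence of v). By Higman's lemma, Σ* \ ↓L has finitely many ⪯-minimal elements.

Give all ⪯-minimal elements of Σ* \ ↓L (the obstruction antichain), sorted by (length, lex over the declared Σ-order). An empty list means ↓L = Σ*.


|Q|=15, |F|=5, |δ|=33 (11 ε).
min D↑ (4 st, q0=0, F={2}): 0:m→0,d→1,i→2 1:m→1,d→3,i→2 2:m→2,d→2,i→2 3:m→2,d→3,i→2 (ε-aug+det+¬).
'i': N↓-sim [10, 5] end={s10,s14,s5,s6,s8} — reject; 1/1 single-dels accept.
'ddm': run [10, 9, 2, 1] end={s14} rej; 3/3 deletions ∈↓L.
2 minimals (antichain).

Antichain: [i, ddm].


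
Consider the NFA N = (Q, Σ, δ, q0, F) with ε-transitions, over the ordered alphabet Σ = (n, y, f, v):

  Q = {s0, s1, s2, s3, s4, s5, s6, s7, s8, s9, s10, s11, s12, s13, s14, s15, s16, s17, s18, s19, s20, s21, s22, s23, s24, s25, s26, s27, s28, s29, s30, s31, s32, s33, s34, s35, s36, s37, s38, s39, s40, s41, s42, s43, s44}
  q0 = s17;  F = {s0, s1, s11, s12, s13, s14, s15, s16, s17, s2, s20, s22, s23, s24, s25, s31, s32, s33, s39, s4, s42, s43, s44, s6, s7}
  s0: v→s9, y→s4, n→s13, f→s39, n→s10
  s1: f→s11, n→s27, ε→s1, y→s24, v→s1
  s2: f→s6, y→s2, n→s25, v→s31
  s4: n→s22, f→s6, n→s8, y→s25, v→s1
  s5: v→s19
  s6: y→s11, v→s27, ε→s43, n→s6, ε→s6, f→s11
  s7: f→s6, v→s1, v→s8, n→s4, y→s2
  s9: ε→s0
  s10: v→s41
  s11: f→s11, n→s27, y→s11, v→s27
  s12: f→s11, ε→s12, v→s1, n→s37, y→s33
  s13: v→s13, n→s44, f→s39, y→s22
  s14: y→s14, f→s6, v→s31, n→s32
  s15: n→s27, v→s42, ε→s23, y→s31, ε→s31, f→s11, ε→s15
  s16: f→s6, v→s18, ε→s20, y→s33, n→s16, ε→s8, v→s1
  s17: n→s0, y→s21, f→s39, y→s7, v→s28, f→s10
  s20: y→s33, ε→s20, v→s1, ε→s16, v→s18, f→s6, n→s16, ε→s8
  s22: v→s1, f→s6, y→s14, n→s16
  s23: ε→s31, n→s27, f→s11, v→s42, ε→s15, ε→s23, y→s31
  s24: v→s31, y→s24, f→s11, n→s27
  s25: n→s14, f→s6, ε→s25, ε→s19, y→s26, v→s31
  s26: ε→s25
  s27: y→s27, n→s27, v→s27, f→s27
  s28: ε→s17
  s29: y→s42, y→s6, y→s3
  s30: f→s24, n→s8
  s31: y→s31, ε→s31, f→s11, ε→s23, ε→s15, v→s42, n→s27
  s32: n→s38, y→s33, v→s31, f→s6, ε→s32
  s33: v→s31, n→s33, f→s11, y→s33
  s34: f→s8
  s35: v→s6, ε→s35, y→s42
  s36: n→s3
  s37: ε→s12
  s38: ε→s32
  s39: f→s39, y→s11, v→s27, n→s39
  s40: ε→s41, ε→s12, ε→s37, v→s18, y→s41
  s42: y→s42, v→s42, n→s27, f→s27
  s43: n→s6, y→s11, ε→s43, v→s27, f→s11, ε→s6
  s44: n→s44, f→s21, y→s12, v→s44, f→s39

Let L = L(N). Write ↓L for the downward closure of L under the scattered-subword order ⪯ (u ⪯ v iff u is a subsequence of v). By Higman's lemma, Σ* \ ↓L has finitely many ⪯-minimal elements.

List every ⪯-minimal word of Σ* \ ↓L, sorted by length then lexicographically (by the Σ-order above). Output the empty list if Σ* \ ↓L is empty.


|Q|=45, |F|=25, |δ|=157 (32 ε).
min D↑ (22 st, q0=0, F={10}): 0:n→1,y→2,f→3,v→0 1:n→4,y→5,f→3,v→1 2:n→5,y→6,f→7,v→8 3:n→3,y→9,f→3,v→10 4:n→11,y→12,f→3,v→4 5:n→12,y→13,f→7,v→8 6:n→13,y→6,f→7,v→14 7:n→7,y→9,f→9,v→10 8:n→10,y→15,f→9,v→8 9:n→10,y→9,f→9,v→10 10:n→10,y→10,f→10,v→10 11:n→11,y→16,f→3,v→11 12:n→17,y→18,f→7,v→8 13:n→18,y→13,f→7,v→14 14:n→10,y→14,f→9,v→19 15:n→10,y→15,f→9,v→14 16:n→16,y→20,f→9,v→8 17:n→17,y→20,f→7,v→8 18:n→21,y→18,f→7,v→14 19:n→10,y→19,f→10,v→19 20:n→20,y→20,f→9,v→14 21:n→21,y→20,f→7,v→14 [Hopcroft].
'fv': |S_i|=[37, 8, 2] end={s27,s41} rej; 2/2 single-dels accept.
'yvn': |S_i|=[37, 28, 10, 1] end={s27} — reject; 3/3 del acc.
'fyn': run [37, 8, 2, 1] end={s27} ∉↓L; 3/3 del acc.
'yffn': run [37, 28, 4, 2, 1] end={s27} — reject; 4/4 deletions ∈↓L.
'yyvvf': run [37, 28, 17, 6, 2, 1] end={s27} ∉↓L; 5/5 single-dels accept.
'nnnyfn': N↓-sim [37, 33, 27, 22, 11, 2, 1] end={s27} rej; 6/6 deletions ∈↓L.
6 words, ⪯-incomp.

min(Σ*\↓L) = [fv, yvn, fyn, yffn, yyvvf, nnnyfn].


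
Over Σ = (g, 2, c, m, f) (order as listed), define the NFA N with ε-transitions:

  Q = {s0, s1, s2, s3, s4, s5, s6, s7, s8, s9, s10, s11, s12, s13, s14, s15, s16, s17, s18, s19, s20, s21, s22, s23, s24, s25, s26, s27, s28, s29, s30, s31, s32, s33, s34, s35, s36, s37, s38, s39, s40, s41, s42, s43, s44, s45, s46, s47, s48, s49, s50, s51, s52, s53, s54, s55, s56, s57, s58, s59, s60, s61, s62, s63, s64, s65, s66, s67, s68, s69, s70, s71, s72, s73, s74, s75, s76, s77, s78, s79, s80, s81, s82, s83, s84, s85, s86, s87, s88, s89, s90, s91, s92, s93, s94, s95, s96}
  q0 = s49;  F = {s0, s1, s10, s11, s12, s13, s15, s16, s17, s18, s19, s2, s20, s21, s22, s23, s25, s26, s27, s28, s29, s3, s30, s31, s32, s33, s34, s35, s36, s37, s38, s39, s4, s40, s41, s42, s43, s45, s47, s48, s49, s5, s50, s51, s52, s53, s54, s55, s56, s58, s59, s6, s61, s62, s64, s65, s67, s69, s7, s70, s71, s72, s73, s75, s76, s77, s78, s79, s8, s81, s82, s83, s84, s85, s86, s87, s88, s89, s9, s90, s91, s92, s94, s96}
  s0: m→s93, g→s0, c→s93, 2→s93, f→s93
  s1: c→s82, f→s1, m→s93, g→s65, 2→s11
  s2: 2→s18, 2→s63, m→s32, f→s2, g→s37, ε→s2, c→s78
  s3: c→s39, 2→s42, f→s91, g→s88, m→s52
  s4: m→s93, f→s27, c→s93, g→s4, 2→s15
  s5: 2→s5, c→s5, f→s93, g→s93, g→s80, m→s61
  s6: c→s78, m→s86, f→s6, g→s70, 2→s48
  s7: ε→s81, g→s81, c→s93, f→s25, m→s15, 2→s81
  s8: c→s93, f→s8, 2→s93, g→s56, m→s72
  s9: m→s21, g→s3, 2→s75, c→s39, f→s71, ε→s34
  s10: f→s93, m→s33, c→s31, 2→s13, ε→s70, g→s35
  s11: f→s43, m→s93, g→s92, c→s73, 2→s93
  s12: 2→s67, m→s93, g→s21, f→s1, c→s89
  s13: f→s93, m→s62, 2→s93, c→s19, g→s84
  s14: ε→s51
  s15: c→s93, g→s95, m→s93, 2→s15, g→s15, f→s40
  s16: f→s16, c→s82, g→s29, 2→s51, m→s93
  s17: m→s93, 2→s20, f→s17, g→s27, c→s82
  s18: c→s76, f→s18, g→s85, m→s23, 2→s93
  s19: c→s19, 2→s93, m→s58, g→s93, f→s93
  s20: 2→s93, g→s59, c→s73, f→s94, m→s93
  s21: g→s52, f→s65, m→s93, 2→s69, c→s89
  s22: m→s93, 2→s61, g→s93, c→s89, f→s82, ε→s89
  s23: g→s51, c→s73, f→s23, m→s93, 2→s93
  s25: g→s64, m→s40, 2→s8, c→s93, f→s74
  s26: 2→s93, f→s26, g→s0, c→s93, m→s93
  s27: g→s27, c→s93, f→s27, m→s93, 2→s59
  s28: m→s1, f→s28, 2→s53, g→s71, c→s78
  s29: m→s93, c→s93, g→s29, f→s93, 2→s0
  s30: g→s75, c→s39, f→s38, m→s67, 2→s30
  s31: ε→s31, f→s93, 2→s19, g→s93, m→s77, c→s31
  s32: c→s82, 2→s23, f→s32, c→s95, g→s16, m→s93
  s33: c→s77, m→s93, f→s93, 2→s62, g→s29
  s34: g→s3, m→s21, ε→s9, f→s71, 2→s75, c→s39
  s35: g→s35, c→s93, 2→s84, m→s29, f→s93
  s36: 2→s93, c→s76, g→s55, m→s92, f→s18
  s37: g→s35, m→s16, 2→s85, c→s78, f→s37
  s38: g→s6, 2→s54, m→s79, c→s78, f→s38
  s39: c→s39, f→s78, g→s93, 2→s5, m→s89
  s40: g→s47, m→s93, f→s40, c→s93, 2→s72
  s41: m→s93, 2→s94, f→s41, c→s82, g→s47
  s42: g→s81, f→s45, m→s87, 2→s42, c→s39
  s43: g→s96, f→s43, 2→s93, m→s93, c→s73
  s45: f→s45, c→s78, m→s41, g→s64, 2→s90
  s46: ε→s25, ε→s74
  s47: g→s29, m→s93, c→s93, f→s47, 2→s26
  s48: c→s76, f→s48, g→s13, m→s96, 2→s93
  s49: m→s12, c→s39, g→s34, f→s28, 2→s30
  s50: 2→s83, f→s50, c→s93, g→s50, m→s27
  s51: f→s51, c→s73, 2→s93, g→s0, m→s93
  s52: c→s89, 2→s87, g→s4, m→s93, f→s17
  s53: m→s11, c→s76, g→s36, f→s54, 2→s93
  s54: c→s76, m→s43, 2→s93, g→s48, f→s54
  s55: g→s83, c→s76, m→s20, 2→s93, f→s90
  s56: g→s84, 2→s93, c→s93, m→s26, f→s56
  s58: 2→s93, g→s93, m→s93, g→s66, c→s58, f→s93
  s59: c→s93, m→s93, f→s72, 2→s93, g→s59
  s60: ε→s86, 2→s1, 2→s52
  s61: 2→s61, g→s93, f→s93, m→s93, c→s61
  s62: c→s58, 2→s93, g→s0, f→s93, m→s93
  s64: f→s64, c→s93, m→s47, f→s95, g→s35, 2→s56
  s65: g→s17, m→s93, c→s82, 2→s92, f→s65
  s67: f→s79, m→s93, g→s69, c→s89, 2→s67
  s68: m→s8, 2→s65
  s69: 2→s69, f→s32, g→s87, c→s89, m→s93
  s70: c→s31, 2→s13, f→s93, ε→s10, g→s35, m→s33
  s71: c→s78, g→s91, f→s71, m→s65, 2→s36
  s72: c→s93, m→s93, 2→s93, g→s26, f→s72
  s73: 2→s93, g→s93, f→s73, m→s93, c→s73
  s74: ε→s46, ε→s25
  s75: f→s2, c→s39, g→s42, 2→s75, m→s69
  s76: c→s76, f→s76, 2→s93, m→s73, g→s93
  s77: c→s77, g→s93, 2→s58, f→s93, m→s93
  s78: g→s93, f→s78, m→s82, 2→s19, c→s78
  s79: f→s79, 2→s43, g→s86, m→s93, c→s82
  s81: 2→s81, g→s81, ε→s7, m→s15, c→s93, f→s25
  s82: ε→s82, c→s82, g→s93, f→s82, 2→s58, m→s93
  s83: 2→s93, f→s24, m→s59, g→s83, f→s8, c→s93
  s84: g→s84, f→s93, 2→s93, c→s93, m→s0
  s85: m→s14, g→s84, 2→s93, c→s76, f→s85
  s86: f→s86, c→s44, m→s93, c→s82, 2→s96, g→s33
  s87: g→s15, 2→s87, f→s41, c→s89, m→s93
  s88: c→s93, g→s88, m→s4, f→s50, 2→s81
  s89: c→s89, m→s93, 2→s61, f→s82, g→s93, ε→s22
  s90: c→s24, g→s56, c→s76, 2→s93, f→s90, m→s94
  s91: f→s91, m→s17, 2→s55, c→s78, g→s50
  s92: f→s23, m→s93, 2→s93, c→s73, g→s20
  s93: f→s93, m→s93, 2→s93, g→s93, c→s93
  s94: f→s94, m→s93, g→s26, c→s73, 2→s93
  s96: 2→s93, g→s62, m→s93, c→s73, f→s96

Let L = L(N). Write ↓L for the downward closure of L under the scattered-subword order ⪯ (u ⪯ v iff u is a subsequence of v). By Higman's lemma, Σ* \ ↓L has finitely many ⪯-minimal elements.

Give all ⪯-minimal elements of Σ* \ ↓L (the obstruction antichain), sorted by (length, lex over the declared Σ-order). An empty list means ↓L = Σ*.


min(Σ*\↓L) = [cg, mm, c2f, f22, gggc, 2fggf].

|Q|=97, |F|=84, |δ|=455 (17 ε).
min D↑ (81 st, q0=0, F={12}): 0:g→1,2→2,c→3,m→4,f→5 1:g→6,2→7,c→3,m→8,f→9 2:g→7,2→2,c→3,m→10,f→11 3:g→12,2→13,c→3,m→14,f→15 4:g→8,2→10,c→14,m→12,f→16 5:g→9,2→17,c→15,m→16,f→5 6:g→18,2→19,c→3,m→20,f→21 7:g→19,2→7,c→3,m→22,f→23 8:g→20,2→22,c→14,m→12,f→24 9:g→21,2→25,c→15,m→24,f→9 10:g→22,2→10,c→14,m→12,f→26 11:g→27,2→28,c→15,m→26,f→11 12:g→12,2→12,c→12,m→12,f→12 13:g→12,2→13,c→13,m→29,f→12 14:g→12,2→29,c→14,m→12,f→30 15:g→12,2→31,c→15,m→30,f→15 16:g→24,2→32,c→30,m→12,f→16 17:g→25,2→12,c→33,m→32,f→28 18:g→18,2→34,c→12,m→35,f→36 19:g→34,2→19,c→3,m→37,f→38 20:g→35,2→37,c→14,m→12,f→39 21:g→36,2→40,c→15,m→39,f→21 22:g→37,2→22,c→14,m→12,f→41 23:g→42,2→43,c→15,m→41,f→23 24:g→39,2→44,c→30,m→12,f→24 25:g→40,2→12,c→33,m→44,f→43 26:g→45,2→46,c→30,m→12,f→26 27:g→47,2→48,c→15,m→45,f→27 28:g→48,2→12,c→33,m→46,f→28 29:g→12,2→29,c→29,m→12,f→12 30:g→12,2→49,c→30,m→12,f→30 31:g→12,2→12,c→31,m→49,f→12 32:g→44,2→12,c→50,m→12,f→46 33:g→12,2→12,c→33,m→50,f→33 34:g→34,2→34,c→12,m→51,f→52 35:g→35,2→51,c→12,m→12,f→53 36:g→36,2→54,c→12,m→53,f→36 37:g→51,2→37,c→14,m→12,f→55 38:g→56,2→57,c→15,m→55,f→38 39:g→53,2→58,c→30,m→12,f→39 40:g→54,2→12,c→33,m→58,f→57 41:g→59,2→60,c→30,m→12,f→41 42:g→61,2→62,c→15,m→59,f→42 43:g→62,2→12,c→33,m→60,f→43 44:g→58,2→12,c→50,m→12,f→60 45:g→63,2→64,c→30,m→12,f→45 46:g→64,2→12,c→50,m→12,f→46 47:g→61,2→65,c→66,m→63,f→12 48:g→65,2→12,c→33,m→64,f→48 49:g→12,2→12,c→49,m→12,f→12 50:g→12,2→12,c→50,m→12,f→50 51:g→51,2→51,c→12,m→12,f→67 52:g→56,2→68,c→12,m→67,f→52 53:g→53,2→69,c→12,m→12,f→53 54:g→54,2→12,c→12,m→69,f→68 55:g→70,2→71,c→30,m→12,f→55 56:g→61,2→72,c→12,m→70,f→56 57:g→72,2→12,c→33,m→71,f→57 58:g→69,2→12,c→50,m→12,f→71 59:g→73,2→74,c→30,m→12,f→59 60:g→74,2→12,c→50,m→12,f→60 61:g→61,2→75,c→12,m→73,f→12 62:g→75,2→12,c→33,m→74,f→62 63:g→73,2→76,c→77,m→12,f→12 64:g→76,2→12,c→50,m→12,f→64 65:g→75,2→12,c→31,m→76,f→12 66:g→12,2→31,c→66,m→77,f→12 67:g→70,2→78,c→12,m→12,f→67 68:g→72,2→12,c→12,m→78,f→68 69:g→69,2→12,c→12,m→12,f→78 70:g→73,2→79,c→12,m→12,f→70 71:g→79,2→12,c→50,m→12,f→71 72:g→75,2→12,c→12,m→79,f→72 73:g→73,2→80,c→12,m→12,f→12 74:g→80,2→12,c→50,m→12,f→74 75:g→75,2→12,c→12,m→80,f→12 76:g→80,2→12,c→49,m→12,f→12 77:g→12,2→49,c→77,m→12,f→12 78:g→79,2→12,c→12,m→12,f→78 79:g→80,2→12,c→12,m→12,f→79 80:g→80,2→12,c→12,m→12,f→12 [Hopcroft].
'cg': run [94, 19, 3] end={s66,s80,s93} ∉↓L; 2/2 deletions ∈↓L.
'mm': |S_i|=[94, 46, 1] end={s93} — reject; 2/2 del acc.
'c2f': run [94, 19, 7, 1] end={s93} — reject; 3/3 single-dels accept.
'f22': N↓-sim [94, 70, 35, 1] end={s93} ∉↓L; 3/3 del acc.
'gggc': run [94, 82, 63, 28, 1] end={s93} — reject; 4/4 del acc.
'2fggf': run [94, 77, 54, 34, 15, 1] end={s93} — reject; 5/5 single-dels accept.
6 obstructions.


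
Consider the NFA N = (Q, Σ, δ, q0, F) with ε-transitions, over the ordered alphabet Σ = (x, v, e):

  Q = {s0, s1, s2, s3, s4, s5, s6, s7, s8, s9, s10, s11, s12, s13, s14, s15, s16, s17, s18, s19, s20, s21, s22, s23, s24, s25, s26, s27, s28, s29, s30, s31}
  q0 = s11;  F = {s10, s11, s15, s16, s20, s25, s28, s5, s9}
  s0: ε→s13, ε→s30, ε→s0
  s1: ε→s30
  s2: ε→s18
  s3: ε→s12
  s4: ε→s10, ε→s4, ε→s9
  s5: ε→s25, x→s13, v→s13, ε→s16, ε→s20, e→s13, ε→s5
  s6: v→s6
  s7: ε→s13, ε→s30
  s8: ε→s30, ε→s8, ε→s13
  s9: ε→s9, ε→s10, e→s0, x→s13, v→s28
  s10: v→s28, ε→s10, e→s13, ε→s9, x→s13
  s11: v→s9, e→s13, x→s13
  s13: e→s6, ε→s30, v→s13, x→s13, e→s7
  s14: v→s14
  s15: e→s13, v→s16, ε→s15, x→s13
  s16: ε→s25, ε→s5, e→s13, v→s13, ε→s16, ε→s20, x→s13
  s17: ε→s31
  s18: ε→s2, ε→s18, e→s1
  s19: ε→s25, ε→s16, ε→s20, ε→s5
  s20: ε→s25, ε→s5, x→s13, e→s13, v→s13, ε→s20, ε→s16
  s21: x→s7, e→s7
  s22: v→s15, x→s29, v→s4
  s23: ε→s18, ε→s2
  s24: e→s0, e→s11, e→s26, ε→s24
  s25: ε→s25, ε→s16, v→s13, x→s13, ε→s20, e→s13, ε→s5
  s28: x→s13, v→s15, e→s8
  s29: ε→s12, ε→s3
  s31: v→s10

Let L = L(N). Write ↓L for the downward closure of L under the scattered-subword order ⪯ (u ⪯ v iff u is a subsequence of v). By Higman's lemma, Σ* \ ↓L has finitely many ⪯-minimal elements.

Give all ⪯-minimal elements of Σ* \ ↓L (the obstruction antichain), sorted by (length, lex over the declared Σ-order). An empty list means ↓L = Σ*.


|Q|=32, |F|=9, |δ|=91 (48 ε).
min D↑ (6 st, q0=0, F={1}): 0:x→1,v→2,e→1 1:x→1,v→1,e→1 2:x→1,v→3,e→1 3:x→1,v→4,e→1 4:x→1,v→5,e→1 5:x→1,v→1,e→1 (ε-aug+det+¬).
'x': |S_i|=[15, 4] end={s13,s30,s6,s7} ∉↓L; 1/1 deletions ∈↓L.
'e': N↓-sim [15, 6] end={s0,s13,s30,s6,s7,s8} — reject; 1/1 del acc.
'vvvvv': run [15, 14, 11, 9, 8, 4] end={s13,s30,s6,s7} rej; 5/5 del acc.
3 minimals (antichain).

Antichain: [x, e, vvvvv].


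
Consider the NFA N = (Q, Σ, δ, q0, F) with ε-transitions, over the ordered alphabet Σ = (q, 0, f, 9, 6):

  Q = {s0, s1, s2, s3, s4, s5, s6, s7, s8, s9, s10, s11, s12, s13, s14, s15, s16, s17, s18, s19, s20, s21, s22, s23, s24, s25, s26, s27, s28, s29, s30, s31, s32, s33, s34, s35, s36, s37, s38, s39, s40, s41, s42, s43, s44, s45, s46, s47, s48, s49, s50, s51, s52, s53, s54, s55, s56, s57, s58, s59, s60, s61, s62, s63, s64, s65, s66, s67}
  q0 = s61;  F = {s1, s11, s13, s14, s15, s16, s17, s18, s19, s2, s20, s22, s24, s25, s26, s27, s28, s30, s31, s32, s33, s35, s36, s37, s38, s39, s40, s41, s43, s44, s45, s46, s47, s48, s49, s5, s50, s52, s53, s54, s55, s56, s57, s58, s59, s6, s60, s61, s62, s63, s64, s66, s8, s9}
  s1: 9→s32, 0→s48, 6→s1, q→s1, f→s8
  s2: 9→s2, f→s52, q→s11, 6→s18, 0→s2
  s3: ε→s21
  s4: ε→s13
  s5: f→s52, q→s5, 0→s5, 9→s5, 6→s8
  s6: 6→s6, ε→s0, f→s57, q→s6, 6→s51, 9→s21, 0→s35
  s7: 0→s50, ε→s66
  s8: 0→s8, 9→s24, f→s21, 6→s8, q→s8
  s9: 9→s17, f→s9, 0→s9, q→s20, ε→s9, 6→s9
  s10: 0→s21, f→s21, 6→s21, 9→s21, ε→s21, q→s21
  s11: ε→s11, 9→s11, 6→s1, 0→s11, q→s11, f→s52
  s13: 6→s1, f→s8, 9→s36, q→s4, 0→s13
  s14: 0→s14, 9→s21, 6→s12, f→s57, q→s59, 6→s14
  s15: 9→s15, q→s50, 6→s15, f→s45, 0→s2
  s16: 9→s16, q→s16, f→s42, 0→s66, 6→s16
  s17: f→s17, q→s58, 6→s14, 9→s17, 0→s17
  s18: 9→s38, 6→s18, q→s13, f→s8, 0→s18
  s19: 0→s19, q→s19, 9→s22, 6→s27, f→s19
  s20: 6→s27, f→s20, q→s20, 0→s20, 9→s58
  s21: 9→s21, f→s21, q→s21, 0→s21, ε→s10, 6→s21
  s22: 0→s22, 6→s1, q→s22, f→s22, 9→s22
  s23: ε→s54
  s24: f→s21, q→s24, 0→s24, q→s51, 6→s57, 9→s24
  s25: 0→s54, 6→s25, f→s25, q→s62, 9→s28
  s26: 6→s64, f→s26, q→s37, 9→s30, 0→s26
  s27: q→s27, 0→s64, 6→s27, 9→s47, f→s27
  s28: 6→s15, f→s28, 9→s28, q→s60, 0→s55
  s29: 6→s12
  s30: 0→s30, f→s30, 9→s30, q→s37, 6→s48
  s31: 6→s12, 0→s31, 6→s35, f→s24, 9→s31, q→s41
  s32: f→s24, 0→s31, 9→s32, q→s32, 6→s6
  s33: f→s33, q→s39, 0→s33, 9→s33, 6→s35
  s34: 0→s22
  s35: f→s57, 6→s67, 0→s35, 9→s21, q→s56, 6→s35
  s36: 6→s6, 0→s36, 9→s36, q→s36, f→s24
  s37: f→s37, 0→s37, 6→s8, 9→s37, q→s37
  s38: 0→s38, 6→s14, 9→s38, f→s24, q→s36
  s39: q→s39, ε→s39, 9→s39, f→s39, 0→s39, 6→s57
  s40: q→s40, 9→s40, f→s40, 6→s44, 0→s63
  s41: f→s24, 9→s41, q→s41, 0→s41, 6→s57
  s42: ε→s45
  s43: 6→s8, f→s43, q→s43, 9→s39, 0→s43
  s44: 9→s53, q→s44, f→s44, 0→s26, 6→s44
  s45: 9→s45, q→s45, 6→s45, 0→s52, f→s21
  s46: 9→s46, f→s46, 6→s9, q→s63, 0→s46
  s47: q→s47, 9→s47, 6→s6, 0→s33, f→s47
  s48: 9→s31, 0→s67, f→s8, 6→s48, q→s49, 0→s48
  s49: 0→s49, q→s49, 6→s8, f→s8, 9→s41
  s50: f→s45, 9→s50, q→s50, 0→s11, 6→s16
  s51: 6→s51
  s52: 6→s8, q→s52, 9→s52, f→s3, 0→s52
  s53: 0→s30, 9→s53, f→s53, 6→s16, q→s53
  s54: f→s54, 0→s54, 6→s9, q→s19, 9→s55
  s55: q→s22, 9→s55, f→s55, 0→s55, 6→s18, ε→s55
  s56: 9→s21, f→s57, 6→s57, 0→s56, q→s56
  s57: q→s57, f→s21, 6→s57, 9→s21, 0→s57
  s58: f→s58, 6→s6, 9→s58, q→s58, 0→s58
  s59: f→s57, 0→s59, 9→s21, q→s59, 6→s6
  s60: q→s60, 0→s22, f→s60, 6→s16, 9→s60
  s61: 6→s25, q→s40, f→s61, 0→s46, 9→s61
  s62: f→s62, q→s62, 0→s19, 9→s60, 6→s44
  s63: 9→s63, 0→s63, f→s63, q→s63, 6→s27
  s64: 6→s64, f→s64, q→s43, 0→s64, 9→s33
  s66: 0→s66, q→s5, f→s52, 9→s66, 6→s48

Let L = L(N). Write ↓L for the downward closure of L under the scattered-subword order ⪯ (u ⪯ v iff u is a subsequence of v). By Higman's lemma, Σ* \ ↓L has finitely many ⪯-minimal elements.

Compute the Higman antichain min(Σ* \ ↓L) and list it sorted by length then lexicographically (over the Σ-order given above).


Antichain: [06969, 696ff, q60q6f].

|Q|=68, |F|=54, |δ|=302 (12 ε).
min D↑ (55 st, q0=0, F={39}): 0:q→1,0→2,f→0,9→0,6→3 1:q→1,0→4,f→1,9→1,6→5 2:q→4,0→2,f→2,9→2,6→6 3:q→7,0→8,f→3,9→9,6→3 4:q→4,0→4,f→4,9→4,6→10 5:q→5,0→11,f→5,9→12,6→5 6:q→13,0→6,f→6,9→14,6→6 7:q→7,0→15,f→7,9→16,6→5 8:q→15,0→8,f→8,9→17,6→6 9:q→16,0→17,f→9,9→9,6→18 10:q→10,0→19,f→10,9→20,6→10 11:q→21,0→11,f→11,9→22,6→19 12:q→12,0→22,f→12,9→12,6→23 13:q→13,0→13,f→13,9→24,6→10 14:q→24,0→14,f→14,9→14,6→25 15:q→15,0→15,f→15,9→26,6→10 16:q→16,0→26,f→16,9→16,6→23 17:q→26,0→17,f→17,9→17,6→27 18:q→28,0→29,f→30,9→18,6→18 19:q→31,0→19,f→19,9→32,6→19 20:q→20,0→32,f→20,9→20,6→33 21:q→21,0→21,f→21,9→21,6→34 22:q→21,0→22,f→22,9→22,6→35 23:q→23,0→36,f→30,9→23,6→23 24:q→24,0→24,f→24,9→24,6→33 25:q→37,0→25,f→38,9→39,6→25 26:q→26,0→26,f→26,9→26,6→40 27:q→41,0→27,f→34,9→42,6→27 28:q→28,0→43,f→30,9→28,6→23 29:q→43,0→29,f→44,9→29,6→27 30:q→30,0→44,f→39,9→30,6→30 31:q→31,0→31,f→31,9→45,6→34 32:q→45,0→32,f→32,9→32,6→46 33:q→33,0→46,f→38,9→39,6→33 34:q→34,0→34,f→39,9→47,6→34 35:q→48,0→35,f→34,9→49,6→35 36:q→50,0→36,f→44,9→36,6→35 37:q→37,0→37,f→38,9→39,6→33 38:q→38,0→38,f→39,9→39,6→38 39:q→39,0→39,f→39,9→39,6→39 40:q→40,0→35,f→34,9→51,6→40 41:q→41,0→41,f→34,9→52,6→40 42:q→52,0→42,f→47,9→42,6→25 43:q→43,0→43,f→44,9→43,6→40 44:q→44,0→44,f→39,9→44,6→34 45:q→45,0→45,f→45,9→45,6→38 46:q→53,0→46,f→38,9→39,6→46 47:q→47,0→47,f→39,9→47,6→38 48:q→48,0→48,f→34,9→54,6→34 49:q→54,0→49,f→47,9→49,6→46 50:q→50,0→50,f→44,9→50,6→34 51:q→51,0→49,f→47,9→51,6→33 52:q→52,0→52,f→47,9→52,6→33 53:q→53,0→53,f→38,9→39,6→38 54:q→54,0→54,f→47,9→54,6→38 (ε-aug+det+¬).
'06969': run [63, 50, 35, 23, 12, 2] end={s10,s21} — reject; 5/5 deletions ∈↓L.
'696ff': |S_i|=[63, 59, 48, 36, 10, 3] end={s10,s21,s3} rej; 5/5 single-dels accept.
'q60q6f': N↓-sim [63, 50, 36, 25, 15, 6, 2] end={s10,s21} rej; 6/6 del acc.
3 minimals (antichain).


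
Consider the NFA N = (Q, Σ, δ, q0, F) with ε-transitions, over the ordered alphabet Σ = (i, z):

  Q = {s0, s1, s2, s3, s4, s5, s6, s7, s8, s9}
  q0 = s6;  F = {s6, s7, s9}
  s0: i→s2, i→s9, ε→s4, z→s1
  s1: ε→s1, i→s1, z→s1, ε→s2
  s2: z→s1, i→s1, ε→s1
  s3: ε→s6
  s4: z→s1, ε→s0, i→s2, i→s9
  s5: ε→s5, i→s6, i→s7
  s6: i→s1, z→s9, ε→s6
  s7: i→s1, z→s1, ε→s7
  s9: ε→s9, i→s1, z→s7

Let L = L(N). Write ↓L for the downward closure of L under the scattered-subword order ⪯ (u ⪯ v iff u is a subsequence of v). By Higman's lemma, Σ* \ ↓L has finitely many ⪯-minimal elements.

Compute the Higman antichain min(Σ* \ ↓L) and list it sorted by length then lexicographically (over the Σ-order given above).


min(Σ*\↓L) = [i, zzz].

|Q|=10, |F|=3, |δ|=28 (10 ε).
min D↑ (4 st, q0=0, F={1}): 0:i→1,z→2 1:i→1,z→1 2:i→1,z→3 3:i→1,z→1.
'i': |S_i|=[5, 2] end={s1,s2} — reject; 1/1 single-dels accept.
'zzz': run [5, 4, 3, 2] end={s1,s2} rej; 3/3 single-dels accept.
2 minimals (antichain).


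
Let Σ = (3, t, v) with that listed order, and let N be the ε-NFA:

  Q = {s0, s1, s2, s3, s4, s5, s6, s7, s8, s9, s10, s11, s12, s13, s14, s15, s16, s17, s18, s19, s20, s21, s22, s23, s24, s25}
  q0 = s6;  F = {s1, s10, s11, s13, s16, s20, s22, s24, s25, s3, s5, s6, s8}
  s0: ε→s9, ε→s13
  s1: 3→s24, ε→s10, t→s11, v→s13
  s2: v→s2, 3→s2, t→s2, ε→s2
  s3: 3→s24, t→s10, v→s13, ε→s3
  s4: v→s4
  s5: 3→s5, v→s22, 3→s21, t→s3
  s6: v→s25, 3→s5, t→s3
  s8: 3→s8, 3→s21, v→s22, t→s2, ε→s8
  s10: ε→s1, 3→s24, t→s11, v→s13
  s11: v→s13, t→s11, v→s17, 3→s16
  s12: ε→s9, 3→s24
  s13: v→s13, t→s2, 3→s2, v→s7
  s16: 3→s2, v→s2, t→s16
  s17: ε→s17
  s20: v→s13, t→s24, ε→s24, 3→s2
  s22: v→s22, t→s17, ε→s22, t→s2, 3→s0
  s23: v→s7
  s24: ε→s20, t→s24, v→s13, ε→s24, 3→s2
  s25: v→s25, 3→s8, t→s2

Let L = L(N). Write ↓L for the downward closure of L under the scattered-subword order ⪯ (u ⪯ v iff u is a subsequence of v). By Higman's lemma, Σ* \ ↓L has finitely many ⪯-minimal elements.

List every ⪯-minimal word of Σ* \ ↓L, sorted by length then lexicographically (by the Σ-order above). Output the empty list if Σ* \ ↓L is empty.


min(Σ*\↓L) = [vt, t33, tv3, 3v33, ttt3v].

|Q|=26, |F|=13, |δ|=63 (13 ε).
min D↑ (12 st, q0=0, F={9}): 0:3→1,t→2,v→3 1:3→1,t→2,v→4 2:3→5,t→6,v→7 3:3→8,t→9,v→3 4:3→7,t→9,v→4 5:3→9,t→5,v→7 6:3→5,t→10,v→7 7:3→9,t→9,v→7 8:3→8,t→9,v→4 9:3→9,t→9,v→9 10:3→11,t→10,v→7 11:3→9,t→11,v→9.
'vt': N↓-sim [19, 10, 2] end={s17,s2} rej; 2/2 single-dels accept.
't33': N↓-sim [19, 11, 6, 1] end={s2} ∉↓L; 3/3 del acc.
'tv3': run [19, 11, 4, 1] end={s2} ∉↓L; 3/3 del acc.
'3v33': run [19, 17, 7, 5, 1] end={s2} ∉↓L; 4/4 del acc.
'ttt3v': run [19, 11, 10, 8, 2, 1] end={s2} rej; 5/5 single-dels accept.
5 words, ⪯-incomp.
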